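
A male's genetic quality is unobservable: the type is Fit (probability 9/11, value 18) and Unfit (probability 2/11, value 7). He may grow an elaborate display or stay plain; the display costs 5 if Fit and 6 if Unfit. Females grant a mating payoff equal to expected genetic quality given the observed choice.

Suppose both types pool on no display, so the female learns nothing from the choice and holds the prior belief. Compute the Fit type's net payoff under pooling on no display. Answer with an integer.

Pooled mating payoff = 9/11·18 + 2/11·7 = 16.
Fit pays no cost for no display, so net payoff = 16.

16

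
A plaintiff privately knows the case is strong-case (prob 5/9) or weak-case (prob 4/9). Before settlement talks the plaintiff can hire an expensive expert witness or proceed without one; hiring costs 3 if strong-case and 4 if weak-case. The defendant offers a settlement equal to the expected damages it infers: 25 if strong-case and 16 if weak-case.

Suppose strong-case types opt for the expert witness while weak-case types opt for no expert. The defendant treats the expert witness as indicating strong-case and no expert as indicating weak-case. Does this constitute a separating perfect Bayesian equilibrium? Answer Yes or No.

No

Under these beliefs, the expert witness earns settlement 25 and no expert earns settlement 16.
strong-case: the expert witness nets 25 − 3 = 22; no expert nets 16. strong-case prefers the expert witness.
weak-case: the expert witness nets 25 − 4 = 21; no expert nets 16. weak-case would deviate to the expert witness.
weak-case has a profitable deviation, so the profile is not an equilibrium.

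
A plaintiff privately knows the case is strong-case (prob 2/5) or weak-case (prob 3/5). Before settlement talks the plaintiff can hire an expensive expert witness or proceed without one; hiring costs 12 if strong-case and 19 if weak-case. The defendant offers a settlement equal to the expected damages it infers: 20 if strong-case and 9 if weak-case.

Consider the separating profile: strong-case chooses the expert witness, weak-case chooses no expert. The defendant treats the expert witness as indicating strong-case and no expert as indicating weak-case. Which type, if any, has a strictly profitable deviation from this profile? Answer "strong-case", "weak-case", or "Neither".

strong-case

The expert witness pays 20; no expert pays 9.
strong-case: assigned the expert witness, nets 20 − 12 = 8; deviating to no expert nets 9.
weak-case: assigned no expert, nets 9; deviating to the expert witness nets 20 − 19 = 1.
The strong-case type gains 1 by deviating.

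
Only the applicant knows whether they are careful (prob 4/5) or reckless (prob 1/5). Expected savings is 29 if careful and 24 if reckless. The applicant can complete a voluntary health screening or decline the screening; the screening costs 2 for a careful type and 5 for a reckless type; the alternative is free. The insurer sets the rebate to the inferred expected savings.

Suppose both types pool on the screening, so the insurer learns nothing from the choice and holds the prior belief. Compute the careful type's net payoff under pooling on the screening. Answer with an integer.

26

Pooled rebate = 4/5·29 + 1/5·24 = 28.
careful pays cost 2 for the screening, so net payoff = 28 − 2 = 26.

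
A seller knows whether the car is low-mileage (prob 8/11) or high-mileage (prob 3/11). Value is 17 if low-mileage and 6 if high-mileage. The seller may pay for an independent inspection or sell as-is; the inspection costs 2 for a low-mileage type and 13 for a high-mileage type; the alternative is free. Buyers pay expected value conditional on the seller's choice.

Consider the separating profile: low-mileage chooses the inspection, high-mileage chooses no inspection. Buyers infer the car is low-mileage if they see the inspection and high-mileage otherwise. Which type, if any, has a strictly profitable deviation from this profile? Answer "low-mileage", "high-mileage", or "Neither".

Neither

The inspection pays 17; no inspection pays 6.
low-mileage: assigned the inspection, nets 17 − 2 = 15; deviating to no inspection nets 6.
high-mileage: assigned no inspection, nets 6; deviating to the inspection nets 17 − 13 = 4.
Both types strictly prefer their assigned action; no profitable deviation.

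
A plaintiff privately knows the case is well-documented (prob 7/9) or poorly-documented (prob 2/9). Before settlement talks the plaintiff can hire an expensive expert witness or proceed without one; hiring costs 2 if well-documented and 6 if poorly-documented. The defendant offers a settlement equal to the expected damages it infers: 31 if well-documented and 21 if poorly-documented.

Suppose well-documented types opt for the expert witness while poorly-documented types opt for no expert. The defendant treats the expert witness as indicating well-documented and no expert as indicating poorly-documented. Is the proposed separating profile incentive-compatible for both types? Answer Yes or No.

No

Under these beliefs, the expert witness earns settlement 31 and no expert earns settlement 21.
well-documented: the expert witness nets 31 − 2 = 29; no expert nets 21. well-documented prefers the expert witness.
poorly-documented: the expert witness nets 31 − 6 = 25; no expert nets 21. poorly-documented would deviate to the expert witness.
poorly-documented has a profitable deviation, so the profile is not an equilibrium.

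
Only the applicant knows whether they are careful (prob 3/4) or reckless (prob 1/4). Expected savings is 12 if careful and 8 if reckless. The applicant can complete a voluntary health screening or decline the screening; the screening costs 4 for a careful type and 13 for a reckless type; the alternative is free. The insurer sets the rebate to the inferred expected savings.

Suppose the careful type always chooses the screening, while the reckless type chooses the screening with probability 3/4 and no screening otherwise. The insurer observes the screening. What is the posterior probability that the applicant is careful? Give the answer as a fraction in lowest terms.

P(the screening) = (3/4)·1 + (1/4)·(3/4) = 15/16.
By Bayes' rule, P(careful | the screening) = (3/4) / (15/16) = 4/5.

4/5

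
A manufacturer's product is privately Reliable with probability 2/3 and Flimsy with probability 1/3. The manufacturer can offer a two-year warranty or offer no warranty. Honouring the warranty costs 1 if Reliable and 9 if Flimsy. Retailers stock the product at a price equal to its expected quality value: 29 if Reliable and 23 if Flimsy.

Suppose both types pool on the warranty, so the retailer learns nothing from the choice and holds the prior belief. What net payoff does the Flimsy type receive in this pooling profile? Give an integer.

18

Pooled price = 2/3·29 + 1/3·23 = 27.
Flimsy pays cost 9 for the warranty, so net payoff = 27 − 9 = 18.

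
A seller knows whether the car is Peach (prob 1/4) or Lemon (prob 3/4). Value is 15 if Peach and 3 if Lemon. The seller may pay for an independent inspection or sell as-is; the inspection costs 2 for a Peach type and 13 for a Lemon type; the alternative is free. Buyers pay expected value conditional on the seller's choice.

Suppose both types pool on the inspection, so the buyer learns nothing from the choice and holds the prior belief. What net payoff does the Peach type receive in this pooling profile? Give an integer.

Pooled price = 1/4·15 + 3/4·3 = 6.
Peach pays cost 2 for the inspection, so net payoff = 6 − 2 = 4.

4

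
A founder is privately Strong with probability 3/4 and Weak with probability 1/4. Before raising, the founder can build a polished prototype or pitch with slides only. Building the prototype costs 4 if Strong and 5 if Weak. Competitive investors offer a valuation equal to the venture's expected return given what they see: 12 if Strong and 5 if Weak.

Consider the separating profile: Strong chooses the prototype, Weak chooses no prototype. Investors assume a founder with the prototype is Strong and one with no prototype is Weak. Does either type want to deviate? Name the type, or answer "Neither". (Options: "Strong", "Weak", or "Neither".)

Weak

The prototype pays 12; no prototype pays 5.
Strong: assigned the prototype, nets 12 − 4 = 8; deviating to no prototype nets 5.
Weak: assigned no prototype, nets 5; deviating to the prototype nets 12 − 5 = 7.
The Weak type gains 2 by deviating.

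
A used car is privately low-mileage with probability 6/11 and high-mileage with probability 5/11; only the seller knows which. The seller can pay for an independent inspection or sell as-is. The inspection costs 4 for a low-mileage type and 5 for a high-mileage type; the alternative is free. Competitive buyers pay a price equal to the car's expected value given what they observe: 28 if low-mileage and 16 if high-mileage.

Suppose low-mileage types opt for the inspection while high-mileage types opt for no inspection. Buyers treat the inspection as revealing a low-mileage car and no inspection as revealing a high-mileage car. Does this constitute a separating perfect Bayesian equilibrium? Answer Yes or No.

No

Under these beliefs, the inspection earns price 28 and no inspection earns price 16.
low-mileage: the inspection nets 28 − 4 = 24; no inspection nets 16. low-mileage prefers the inspection.
high-mileage: the inspection nets 28 − 5 = 23; no inspection nets 16. high-mileage would deviate to the inspection.
high-mileage has a profitable deviation, so the profile is not an equilibrium.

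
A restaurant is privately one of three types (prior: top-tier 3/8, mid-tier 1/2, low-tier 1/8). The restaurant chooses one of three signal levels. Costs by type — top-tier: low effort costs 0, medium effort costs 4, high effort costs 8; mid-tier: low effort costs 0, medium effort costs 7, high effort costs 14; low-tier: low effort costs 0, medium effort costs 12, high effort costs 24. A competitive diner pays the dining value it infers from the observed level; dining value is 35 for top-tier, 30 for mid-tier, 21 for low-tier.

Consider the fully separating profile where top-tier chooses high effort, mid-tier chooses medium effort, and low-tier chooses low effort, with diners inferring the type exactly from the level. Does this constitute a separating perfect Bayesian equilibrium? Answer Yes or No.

Yes

Separating price premiums: high effort → 35, medium effort → 30, low effort → 21.
top-tier (assigned high effort): low effort: 21 − 0 = 21; medium effort: 30 − 4 = 26; high effort: 35 − 8 = 27. top-tier stays.
mid-tier (assigned medium effort): low effort: 21 − 0 = 21; medium effort: 30 − 7 = 23; high effort: 35 − 14 = 21. mid-tier stays.
low-tier (assigned low effort): low effort: 21 − 0 = 21; medium effort: 30 − 12 = 18; high effort: 35 − 24 = 11. low-tier stays.
Every type prefers its assigned level; separation holds.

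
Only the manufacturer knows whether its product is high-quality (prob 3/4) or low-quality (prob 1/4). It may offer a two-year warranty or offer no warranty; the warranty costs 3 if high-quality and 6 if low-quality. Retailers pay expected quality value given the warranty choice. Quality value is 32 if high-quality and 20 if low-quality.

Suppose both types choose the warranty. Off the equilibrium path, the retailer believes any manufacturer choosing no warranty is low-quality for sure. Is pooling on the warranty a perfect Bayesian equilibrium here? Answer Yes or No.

On path, the retailer holds the prior and pays 3/4·32 + 1/4·20 = 29. Off path (no warranty), believing low-quality, it pays 20.
high-quality: the warranty nets 29 − 3 = 26; no warranty nets 20. high-quality stays.
low-quality: the warranty nets 29 − 6 = 23; no warranty nets 20. low-quality stays.
No type deviates, so pooling is sustained.

Yes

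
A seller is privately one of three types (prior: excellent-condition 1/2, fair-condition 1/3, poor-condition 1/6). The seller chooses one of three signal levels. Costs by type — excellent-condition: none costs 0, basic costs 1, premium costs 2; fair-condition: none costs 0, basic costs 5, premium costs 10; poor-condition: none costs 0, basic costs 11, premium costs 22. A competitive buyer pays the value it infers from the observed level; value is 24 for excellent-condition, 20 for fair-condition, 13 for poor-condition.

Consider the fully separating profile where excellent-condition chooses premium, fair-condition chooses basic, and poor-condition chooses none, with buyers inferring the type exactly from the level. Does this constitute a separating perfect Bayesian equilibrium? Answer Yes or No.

Yes

Separating prices: premium → 24, basic → 20, none → 13.
excellent-condition (assigned premium): none: 13 − 0 = 13; basic: 20 − 1 = 19; premium: 24 − 2 = 22. excellent-condition stays.
fair-condition (assigned basic): none: 13 − 0 = 13; basic: 20 − 5 = 15; premium: 24 − 10 = 14. fair-condition stays.
poor-condition (assigned none): none: 13 − 0 = 13; basic: 20 − 11 = 9; premium: 24 − 22 = 2. poor-condition stays.
Every type prefers its assigned level; separation holds.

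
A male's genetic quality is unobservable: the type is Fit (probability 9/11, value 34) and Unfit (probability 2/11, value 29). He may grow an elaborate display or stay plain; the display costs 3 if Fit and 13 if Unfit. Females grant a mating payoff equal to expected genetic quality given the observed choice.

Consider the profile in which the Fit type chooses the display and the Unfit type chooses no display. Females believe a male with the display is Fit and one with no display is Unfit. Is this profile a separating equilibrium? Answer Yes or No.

Yes

Under these beliefs, the display earns mating payoff 34 and no display earns mating payoff 29.
Fit: the display nets 34 − 3 = 31; no display nets 29. Fit prefers the display.
Unfit: the display nets 34 − 13 = 21; no display nets 29. Unfit prefers no display.
Neither type deviates, so the separating profile is an equilibrium.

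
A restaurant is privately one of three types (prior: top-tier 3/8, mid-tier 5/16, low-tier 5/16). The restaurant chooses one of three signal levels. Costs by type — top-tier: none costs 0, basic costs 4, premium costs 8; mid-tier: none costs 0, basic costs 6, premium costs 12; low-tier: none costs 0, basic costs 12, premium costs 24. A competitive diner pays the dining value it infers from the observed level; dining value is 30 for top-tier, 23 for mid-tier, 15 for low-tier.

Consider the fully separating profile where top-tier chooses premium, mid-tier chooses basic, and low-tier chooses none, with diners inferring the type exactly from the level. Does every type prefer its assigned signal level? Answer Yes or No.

No

Separating price premiums: premium → 30, basic → 23, none → 15.
top-tier (assigned premium): none: 15 − 0 = 15; basic: 23 − 4 = 19; premium: 30 − 8 = 22. top-tier stays.
mid-tier (assigned basic): none: 15 − 0 = 15; basic: 23 − 6 = 17; premium: 30 − 12 = 18. mid-tier prefers premium.
low-tier (assigned none): none: 15 − 0 = 15; basic: 23 − 12 = 11; premium: 30 − 24 = 6. low-tier stays.
At least one type deviates; the separating profile fails.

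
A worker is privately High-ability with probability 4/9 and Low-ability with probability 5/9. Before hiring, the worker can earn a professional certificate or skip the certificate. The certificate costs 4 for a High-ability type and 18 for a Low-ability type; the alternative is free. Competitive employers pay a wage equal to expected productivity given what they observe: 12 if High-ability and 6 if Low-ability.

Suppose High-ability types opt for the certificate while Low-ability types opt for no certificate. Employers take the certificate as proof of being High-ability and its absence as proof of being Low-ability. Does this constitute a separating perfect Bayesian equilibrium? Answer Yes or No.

Yes

Under these beliefs, the certificate earns wage 12 and no certificate earns wage 6.
High-ability: the certificate nets 12 − 4 = 8; no certificate nets 6. High-ability prefers the certificate.
Low-ability: the certificate nets 12 − 18 = -6; no certificate nets 6. Low-ability prefers no certificate.
Neither type deviates, so the separating profile is an equilibrium.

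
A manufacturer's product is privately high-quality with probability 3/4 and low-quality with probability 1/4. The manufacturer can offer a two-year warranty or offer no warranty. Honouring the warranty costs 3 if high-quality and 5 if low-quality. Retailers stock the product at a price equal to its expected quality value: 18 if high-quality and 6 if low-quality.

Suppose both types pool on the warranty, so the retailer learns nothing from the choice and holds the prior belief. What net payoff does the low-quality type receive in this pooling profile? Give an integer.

10

Pooled price = 3/4·18 + 1/4·6 = 15.
low-quality pays cost 5 for the warranty, so net payoff = 15 − 5 = 10.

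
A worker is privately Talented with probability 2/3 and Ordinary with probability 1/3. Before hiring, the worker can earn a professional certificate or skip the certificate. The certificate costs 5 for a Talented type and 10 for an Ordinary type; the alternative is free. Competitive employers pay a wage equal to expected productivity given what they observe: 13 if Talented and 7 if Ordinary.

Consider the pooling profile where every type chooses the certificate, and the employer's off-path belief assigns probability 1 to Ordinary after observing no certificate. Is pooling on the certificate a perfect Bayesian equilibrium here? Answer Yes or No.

No

On path, the employer holds the prior and pays 2/3·13 + 1/3·7 = 11. Off path (no certificate), believing Ordinary, it pays 7.
Talented: the certificate nets 11 − 5 = 6; no certificate nets 7. Talented would deviate.
Ordinary: the certificate nets 11 − 10 = 1; no certificate nets 7. Ordinary would deviate.
A type deviates, so pooling fails.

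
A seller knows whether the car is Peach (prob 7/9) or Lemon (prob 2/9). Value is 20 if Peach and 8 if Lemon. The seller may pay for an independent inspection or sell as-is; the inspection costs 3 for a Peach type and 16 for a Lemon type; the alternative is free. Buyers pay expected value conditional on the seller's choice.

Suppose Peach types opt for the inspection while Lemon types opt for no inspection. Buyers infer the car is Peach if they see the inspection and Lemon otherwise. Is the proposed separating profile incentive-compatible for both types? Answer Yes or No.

Yes

Under these beliefs, the inspection earns price 20 and no inspection earns price 8.
Peach: the inspection nets 20 − 3 = 17; no inspection nets 8. Peach prefers the inspection.
Lemon: the inspection nets 20 − 16 = 4; no inspection nets 8. Lemon prefers no inspection.
Neither type deviates, so the separating profile is an equilibrium.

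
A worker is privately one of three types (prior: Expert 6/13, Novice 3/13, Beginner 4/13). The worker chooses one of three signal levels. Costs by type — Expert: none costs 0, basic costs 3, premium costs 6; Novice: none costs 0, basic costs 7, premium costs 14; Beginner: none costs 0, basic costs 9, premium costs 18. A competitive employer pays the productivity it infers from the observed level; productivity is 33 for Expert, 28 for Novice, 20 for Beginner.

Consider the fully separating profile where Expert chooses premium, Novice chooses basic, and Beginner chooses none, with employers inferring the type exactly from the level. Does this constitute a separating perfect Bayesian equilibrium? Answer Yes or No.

Yes

Separating wages: premium → 33, basic → 28, none → 20.
Expert (assigned premium): none: 20 − 0 = 20; basic: 28 − 3 = 25; premium: 33 − 6 = 27. Expert stays.
Novice (assigned basic): none: 20 − 0 = 20; basic: 28 − 7 = 21; premium: 33 − 14 = 19. Novice stays.
Beginner (assigned none): none: 20 − 0 = 20; basic: 28 − 9 = 19; premium: 33 − 18 = 15. Beginner stays.
Every type prefers its assigned level; separation holds.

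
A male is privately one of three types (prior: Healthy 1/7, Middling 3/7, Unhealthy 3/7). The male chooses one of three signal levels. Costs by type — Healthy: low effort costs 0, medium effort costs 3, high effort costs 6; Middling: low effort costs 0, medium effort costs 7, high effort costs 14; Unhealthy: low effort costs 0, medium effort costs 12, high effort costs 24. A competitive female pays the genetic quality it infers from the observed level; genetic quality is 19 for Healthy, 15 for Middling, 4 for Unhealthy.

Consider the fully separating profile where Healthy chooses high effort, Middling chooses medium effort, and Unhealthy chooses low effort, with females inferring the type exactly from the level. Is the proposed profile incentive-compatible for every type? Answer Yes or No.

Yes

Separating mating payoffs: high effort → 19, medium effort → 15, low effort → 4.
Healthy (assigned high effort): low effort: 4 − 0 = 4; medium effort: 15 − 3 = 12; high effort: 19 − 6 = 13. Healthy stays.
Middling (assigned medium effort): low effort: 4 − 0 = 4; medium effort: 15 − 7 = 8; high effort: 19 − 14 = 5. Middling stays.
Unhealthy (assigned low effort): low effort: 4 − 0 = 4; medium effort: 15 − 12 = 3; high effort: 19 − 24 = -5. Unhealthy stays.
Every type prefers its assigned level; separation holds.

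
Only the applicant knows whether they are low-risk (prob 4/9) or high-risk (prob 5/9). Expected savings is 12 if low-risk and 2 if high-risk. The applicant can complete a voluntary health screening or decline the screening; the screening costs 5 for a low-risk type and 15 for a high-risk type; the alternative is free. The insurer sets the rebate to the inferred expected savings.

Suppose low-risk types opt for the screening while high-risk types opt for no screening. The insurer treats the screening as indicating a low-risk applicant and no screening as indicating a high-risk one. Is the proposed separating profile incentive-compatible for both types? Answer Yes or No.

Under these beliefs, the screening earns rebate 12 and no screening earns rebate 2.
low-risk: the screening nets 12 − 5 = 7; no screening nets 2. low-risk prefers the screening.
high-risk: the screening nets 12 − 15 = -3; no screening nets 2. high-risk prefers no screening.
Neither type deviates, so the separating profile is an equilibrium.

Yes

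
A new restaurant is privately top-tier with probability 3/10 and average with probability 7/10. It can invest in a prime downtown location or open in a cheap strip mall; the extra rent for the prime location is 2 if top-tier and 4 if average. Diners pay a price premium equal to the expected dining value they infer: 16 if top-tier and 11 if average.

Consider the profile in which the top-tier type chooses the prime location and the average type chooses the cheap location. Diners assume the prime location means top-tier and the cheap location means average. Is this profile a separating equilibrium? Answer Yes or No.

Under these beliefs, the prime location earns price premium 16 and the cheap location earns price premium 11.
top-tier: the prime location nets 16 − 2 = 14; the cheap location nets 11. top-tier prefers the prime location.
average: the prime location nets 16 − 4 = 12; the cheap location nets 11. average would deviate to the prime location.
average has a profitable deviation, so the profile is not an equilibrium.

No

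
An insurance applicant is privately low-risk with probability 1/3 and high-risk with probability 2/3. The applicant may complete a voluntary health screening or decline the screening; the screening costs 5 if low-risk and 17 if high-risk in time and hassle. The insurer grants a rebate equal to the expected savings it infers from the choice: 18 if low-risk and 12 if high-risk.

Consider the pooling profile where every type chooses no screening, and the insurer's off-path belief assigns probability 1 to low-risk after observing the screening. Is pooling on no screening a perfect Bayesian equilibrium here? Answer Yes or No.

On path, the insurer holds the prior and pays 1/3·18 + 2/3·12 = 14. Off path (the screening), believing low-risk, it pays 18.
low-risk: no screening nets 14; the screening nets 18 − 5 = 13. low-risk stays.
high-risk: no screening nets 14; the screening nets 18 − 17 = 1. high-risk stays.
No type deviates, so pooling is sustained.

Yes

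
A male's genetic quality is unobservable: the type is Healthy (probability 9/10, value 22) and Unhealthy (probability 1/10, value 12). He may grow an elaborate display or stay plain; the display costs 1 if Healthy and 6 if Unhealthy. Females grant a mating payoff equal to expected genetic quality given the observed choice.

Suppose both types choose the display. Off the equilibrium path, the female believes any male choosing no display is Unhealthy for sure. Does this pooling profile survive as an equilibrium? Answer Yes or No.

Yes

On path, the female holds the prior and pays 9/10·22 + 1/10·12 = 21. Off path (no display), believing Unhealthy, it pays 12.
Healthy: the display nets 21 − 1 = 20; no display nets 12. Healthy stays.
Unhealthy: the display nets 21 − 6 = 15; no display nets 12. Unhealthy stays.
No type deviates, so pooling is sustained.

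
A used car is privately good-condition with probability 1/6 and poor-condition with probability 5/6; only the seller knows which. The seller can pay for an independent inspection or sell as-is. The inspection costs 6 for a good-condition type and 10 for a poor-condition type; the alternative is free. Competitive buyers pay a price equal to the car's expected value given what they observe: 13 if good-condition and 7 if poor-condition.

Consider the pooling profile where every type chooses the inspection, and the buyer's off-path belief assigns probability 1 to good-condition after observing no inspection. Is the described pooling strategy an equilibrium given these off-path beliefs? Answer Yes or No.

No

On path, the buyer holds the prior and pays 1/6·13 + 5/6·7 = 8. Off path (no inspection), believing good-condition, it pays 13.
good-condition: the inspection nets 8 − 6 = 2; no inspection nets 13. good-condition would deviate.
poor-condition: the inspection nets 8 − 10 = -2; no inspection nets 13. poor-condition would deviate.
A type deviates, so pooling fails.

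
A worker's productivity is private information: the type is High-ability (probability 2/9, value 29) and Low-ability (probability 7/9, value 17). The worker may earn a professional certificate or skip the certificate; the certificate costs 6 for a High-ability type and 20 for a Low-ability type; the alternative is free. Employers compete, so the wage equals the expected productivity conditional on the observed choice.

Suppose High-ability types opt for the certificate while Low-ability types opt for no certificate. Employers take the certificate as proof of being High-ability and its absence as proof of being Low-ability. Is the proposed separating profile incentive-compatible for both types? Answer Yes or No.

Yes

Under these beliefs, the certificate earns wage 29 and no certificate earns wage 17.
High-ability: the certificate nets 29 − 6 = 23; no certificate nets 17. High-ability prefers the certificate.
Low-ability: the certificate nets 29 − 20 = 9; no certificate nets 17. Low-ability prefers no certificate.
Neither type deviates, so the separating profile is an equilibrium.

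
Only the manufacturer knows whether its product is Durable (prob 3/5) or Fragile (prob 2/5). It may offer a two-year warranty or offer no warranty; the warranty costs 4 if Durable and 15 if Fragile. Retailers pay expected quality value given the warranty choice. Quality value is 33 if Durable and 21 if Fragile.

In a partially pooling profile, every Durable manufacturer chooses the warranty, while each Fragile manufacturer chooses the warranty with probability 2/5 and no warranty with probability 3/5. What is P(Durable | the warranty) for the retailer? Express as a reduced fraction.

P(the warranty) = (3/5)·1 + (2/5)·(2/5) = 19/25.
By Bayes' rule, P(Durable | the warranty) = (3/5) / (19/25) = 15/19.

15/19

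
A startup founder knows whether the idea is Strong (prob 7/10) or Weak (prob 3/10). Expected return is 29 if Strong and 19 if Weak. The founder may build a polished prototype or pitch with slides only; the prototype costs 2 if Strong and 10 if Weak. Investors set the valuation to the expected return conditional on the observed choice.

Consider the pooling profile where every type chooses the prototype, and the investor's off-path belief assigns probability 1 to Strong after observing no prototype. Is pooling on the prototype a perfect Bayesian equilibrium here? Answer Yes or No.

On path, the investor holds the prior and pays 7/10·29 + 3/10·19 = 26. Off path (no prototype), believing Strong, it pays 29.
Strong: the prototype nets 26 − 2 = 24; no prototype nets 29. Strong would deviate.
Weak: the prototype nets 26 − 10 = 16; no prototype nets 29. Weak would deviate.
A type deviates, so pooling fails.

No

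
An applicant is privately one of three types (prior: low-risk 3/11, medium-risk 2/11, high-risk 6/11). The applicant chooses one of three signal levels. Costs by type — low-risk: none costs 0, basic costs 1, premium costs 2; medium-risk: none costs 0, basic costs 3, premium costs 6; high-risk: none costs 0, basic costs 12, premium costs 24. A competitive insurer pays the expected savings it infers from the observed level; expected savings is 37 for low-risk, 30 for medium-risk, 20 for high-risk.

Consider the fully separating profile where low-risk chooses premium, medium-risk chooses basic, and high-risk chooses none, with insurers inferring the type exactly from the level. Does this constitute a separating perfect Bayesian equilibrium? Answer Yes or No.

No

Separating rebates: premium → 37, basic → 30, none → 20.
low-risk (assigned premium): none: 20 − 0 = 20; basic: 30 − 1 = 29; premium: 37 − 2 = 35. low-risk stays.
medium-risk (assigned basic): none: 20 − 0 = 20; basic: 30 − 3 = 27; premium: 37 − 6 = 31. medium-risk prefers premium.
high-risk (assigned none): none: 20 − 0 = 20; basic: 30 − 12 = 18; premium: 37 − 24 = 13. high-risk stays.
At least one type deviates; the separating profile fails.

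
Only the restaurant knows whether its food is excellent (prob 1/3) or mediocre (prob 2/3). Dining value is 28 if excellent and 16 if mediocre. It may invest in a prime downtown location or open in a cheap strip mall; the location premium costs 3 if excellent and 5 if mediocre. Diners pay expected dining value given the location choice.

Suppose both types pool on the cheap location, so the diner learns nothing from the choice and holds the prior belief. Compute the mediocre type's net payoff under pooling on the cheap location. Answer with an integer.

Pooled price premium = 1/3·28 + 2/3·16 = 20.
mediocre pays no cost for the cheap location, so net payoff = 20.

20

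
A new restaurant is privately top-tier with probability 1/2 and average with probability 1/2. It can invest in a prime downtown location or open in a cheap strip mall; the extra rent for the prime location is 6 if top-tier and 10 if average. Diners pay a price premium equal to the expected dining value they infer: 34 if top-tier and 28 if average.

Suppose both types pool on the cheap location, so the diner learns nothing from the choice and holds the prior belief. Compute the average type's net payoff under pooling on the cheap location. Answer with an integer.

Pooled price premium = 1/2·34 + 1/2·28 = 31.
average pays no cost for the cheap location, so net payoff = 31.

31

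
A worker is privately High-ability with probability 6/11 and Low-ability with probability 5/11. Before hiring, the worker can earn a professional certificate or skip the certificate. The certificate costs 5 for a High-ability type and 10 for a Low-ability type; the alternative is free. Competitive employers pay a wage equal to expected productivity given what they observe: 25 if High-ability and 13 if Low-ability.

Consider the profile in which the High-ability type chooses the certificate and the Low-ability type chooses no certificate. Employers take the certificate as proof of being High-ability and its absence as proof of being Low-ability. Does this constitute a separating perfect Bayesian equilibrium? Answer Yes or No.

Under these beliefs, the certificate earns wage 25 and no certificate earns wage 13.
High-ability: the certificate nets 25 − 5 = 20; no certificate nets 13. High-ability prefers the certificate.
Low-ability: the certificate nets 25 − 10 = 15; no certificate nets 13. Low-ability would deviate to the certificate.
Low-ability has a profitable deviation, so the profile is not an equilibrium.

No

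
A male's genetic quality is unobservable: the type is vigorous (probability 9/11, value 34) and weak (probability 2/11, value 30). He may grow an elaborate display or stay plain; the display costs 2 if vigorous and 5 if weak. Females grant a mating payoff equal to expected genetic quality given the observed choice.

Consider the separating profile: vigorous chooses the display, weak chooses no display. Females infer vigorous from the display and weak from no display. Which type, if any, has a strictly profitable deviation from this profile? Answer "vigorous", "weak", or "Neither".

The display pays 34; no display pays 30.
vigorous: assigned the display, nets 34 − 2 = 32; deviating to no display nets 30.
weak: assigned no display, nets 30; deviating to the display nets 34 − 5 = 29.
Both types strictly prefer their assigned action; no profitable deviation.

Neither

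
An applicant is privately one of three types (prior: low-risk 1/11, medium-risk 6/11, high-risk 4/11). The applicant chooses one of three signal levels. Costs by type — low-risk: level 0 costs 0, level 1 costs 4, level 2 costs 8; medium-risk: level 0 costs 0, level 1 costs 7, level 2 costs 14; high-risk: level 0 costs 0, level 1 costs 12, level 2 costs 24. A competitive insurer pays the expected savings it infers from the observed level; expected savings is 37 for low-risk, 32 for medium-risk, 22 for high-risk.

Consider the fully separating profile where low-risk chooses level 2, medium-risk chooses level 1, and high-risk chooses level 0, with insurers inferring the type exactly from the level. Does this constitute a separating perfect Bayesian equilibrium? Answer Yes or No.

Yes

Separating rebates: level 2 → 37, level 1 → 32, level 0 → 22.
low-risk (assigned level 2): level 0: 22 − 0 = 22; level 1: 32 − 4 = 28; level 2: 37 − 8 = 29. low-risk stays.
medium-risk (assigned level 1): level 0: 22 − 0 = 22; level 1: 32 − 7 = 25; level 2: 37 − 14 = 23. medium-risk stays.
high-risk (assigned level 0): level 0: 22 − 0 = 22; level 1: 32 − 12 = 20; level 2: 37 − 24 = 13. high-risk stays.
Every type prefers its assigned level; separation holds.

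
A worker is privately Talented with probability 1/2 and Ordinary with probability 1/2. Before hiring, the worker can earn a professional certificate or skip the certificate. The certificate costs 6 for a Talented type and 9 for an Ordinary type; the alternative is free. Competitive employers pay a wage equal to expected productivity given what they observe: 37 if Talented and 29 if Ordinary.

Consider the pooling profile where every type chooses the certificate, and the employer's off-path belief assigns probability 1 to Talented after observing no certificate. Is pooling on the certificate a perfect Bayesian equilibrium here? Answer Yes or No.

On path, the employer holds the prior and pays 1/2·37 + 1/2·29 = 33. Off path (no certificate), believing Talented, it pays 37.
Talented: the certificate nets 33 − 6 = 27; no certificate nets 37. Talented would deviate.
Ordinary: the certificate nets 33 − 9 = 24; no certificate nets 37. Ordinary would deviate.
A type deviates, so pooling fails.

No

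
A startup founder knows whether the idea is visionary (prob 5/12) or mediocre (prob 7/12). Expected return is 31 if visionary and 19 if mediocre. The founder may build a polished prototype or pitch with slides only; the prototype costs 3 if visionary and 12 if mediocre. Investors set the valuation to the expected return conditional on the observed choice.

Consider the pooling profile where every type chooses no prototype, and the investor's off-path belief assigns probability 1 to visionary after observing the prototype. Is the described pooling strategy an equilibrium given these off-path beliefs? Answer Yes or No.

No

On path, the investor holds the prior and pays 5/12·31 + 7/12·19 = 24. Off path (the prototype), believing visionary, it pays 31.
visionary: no prototype nets 24; the prototype nets 31 − 3 = 28. visionary would deviate.
mediocre: no prototype nets 24; the prototype nets 31 − 12 = 19. mediocre stays.
A type deviates, so pooling fails.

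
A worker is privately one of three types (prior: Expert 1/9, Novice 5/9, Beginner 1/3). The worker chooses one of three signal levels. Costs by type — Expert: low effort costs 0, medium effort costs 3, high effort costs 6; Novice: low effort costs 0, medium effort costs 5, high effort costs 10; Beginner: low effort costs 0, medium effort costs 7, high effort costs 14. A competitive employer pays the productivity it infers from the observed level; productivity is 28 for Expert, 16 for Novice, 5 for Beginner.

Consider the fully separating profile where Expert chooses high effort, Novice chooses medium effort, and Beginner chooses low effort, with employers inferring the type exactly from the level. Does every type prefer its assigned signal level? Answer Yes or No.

No

Separating wages: high effort → 28, medium effort → 16, low effort → 5.
Expert (assigned high effort): low effort: 5 − 0 = 5; medium effort: 16 − 3 = 13; high effort: 28 − 6 = 22. Expert stays.
Novice (assigned medium effort): low effort: 5 − 0 = 5; medium effort: 16 − 5 = 11; high effort: 28 − 10 = 18. Novice prefers high effort.
Beginner (assigned low effort): low effort: 5 − 0 = 5; medium effort: 16 − 7 = 9; high effort: 28 − 14 = 14. Beginner prefers high effort.
At least one type deviates; the separating profile fails.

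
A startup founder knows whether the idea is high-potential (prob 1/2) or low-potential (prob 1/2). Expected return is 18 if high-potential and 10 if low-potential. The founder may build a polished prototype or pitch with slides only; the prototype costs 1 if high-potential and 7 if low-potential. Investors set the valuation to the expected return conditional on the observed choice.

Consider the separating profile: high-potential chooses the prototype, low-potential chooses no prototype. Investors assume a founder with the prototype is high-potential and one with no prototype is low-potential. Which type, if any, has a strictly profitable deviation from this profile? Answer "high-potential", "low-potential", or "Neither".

low-potential

The prototype pays 18; no prototype pays 10.
high-potential: assigned the prototype, nets 18 − 1 = 17; deviating to no prototype nets 10.
low-potential: assigned no prototype, nets 10; deviating to the prototype nets 18 − 7 = 11.
The low-potential type gains 1 by deviating.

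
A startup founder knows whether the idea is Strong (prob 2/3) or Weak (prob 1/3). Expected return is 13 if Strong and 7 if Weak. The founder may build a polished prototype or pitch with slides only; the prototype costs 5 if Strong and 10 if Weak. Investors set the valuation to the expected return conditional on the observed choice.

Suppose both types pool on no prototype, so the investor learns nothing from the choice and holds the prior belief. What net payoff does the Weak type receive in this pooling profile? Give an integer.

11

Pooled valuation = 2/3·13 + 1/3·7 = 11.
Weak pays no cost for no prototype, so net payoff = 11.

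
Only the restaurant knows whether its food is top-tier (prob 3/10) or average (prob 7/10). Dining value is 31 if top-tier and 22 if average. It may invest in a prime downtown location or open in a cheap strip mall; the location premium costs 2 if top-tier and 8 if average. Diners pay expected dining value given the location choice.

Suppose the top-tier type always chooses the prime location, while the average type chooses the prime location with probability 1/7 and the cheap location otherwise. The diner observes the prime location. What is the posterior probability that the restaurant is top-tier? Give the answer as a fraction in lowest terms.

P(the prime location) = (3/10)·1 + (7/10)·(1/7) = 2/5.
By Bayes' rule, P(top-tier | the prime location) = (3/10) / (2/5) = 3/4.

3/4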